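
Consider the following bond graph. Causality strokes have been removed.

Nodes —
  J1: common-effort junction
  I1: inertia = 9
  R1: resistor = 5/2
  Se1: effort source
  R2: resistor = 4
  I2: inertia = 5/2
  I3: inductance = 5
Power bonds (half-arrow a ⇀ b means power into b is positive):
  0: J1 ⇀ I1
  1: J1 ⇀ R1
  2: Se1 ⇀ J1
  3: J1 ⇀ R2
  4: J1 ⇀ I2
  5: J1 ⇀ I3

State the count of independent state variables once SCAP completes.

β2 |J1  (Se1 fixes effort; stroke away)
β0 |I1  (0-jn J1 has e-setter on 2)
β1 |R1  (common-e at J1 fixed by 2)
β3 |R2  (J1 effort already set via bond 2)
β4 |I2  (J1: bond 2 brought effort, rest push out)
β5 |I3  (0-jn J1 has e-setter on 2)

3  (I1, I2, I3 all integral)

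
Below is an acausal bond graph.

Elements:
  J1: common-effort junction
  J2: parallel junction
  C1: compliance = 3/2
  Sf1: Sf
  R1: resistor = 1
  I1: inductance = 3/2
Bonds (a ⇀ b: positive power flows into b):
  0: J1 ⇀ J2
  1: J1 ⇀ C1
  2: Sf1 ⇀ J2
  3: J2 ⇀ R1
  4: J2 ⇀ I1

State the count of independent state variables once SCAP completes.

2  (C1, I1 all integral)

#2 →Sf1  (Sf1 (Sf) sets flow on bond)
#1 →J1  (C1 integral (e out))
#0 →J2  (common-e at J1 fixed by 1)
#3 →R1  (0-jn J2 has e-setter on 0)
#4 →I1  (J2 effort already set via bond 0)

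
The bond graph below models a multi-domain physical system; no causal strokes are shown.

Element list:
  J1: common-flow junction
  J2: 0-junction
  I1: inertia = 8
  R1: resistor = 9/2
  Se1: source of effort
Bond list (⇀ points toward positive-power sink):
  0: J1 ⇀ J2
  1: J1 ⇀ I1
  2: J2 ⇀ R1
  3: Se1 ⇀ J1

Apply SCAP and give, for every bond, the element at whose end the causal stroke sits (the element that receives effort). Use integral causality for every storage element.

#3 →J1  (Se1: effort source, stroke at far end)
#1 →I1  (prefer integral on I1)
#0 →J1  (1-jn J1 has f-setter on 1)
#2 →J2  (J2: last free bond brings effort in)

b0 stroke at J1
b1 stroke at I1
b2 stroke at J2
b3 stroke at J1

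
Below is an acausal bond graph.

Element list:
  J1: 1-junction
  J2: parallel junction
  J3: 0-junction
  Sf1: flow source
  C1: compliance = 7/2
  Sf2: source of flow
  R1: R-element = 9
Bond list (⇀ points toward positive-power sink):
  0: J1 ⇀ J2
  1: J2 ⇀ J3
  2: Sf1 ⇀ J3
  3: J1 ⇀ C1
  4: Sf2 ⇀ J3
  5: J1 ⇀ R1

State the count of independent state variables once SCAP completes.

1  (C1 all integral)

bond 2 stroke→Sf1  (Sf1 fixes flow; stroke at Sf1)
bond 4 stroke→Sf2  (Sf2 (Sf) sets flow on bond)
bond 1 stroke→J3  (closing 0-jn rule on J3)
bond 0 stroke→J2  (J2 needs exactly one e-in)
bond 3 stroke→J1  (J1: bond 0 brought flow, rest push out)
bond 5 stroke→J1  (1-jn J1 has f-setter on 0)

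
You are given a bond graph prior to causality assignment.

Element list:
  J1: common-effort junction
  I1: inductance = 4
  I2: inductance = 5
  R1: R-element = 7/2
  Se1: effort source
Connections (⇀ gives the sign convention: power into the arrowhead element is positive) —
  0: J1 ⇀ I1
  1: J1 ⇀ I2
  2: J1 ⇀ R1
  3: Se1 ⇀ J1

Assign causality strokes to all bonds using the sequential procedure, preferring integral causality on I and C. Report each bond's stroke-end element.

β0 →I1
β1 →I2
β2 →R1
β3 →J1

#3 |J1  (Se1 fixes effort; stroke away)
#0 |I1  (common-e at J1 fixed by 3)
#1 |I2  (J1 effort already set via bond 3)
#2 |R1  (0-jn J1 has e-setter on 3)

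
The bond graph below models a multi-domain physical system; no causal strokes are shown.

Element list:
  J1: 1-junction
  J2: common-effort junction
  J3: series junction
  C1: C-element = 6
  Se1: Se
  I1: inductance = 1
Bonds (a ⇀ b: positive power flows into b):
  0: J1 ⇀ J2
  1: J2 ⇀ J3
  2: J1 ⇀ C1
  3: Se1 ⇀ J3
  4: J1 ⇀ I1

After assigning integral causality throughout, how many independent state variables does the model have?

b3 stroke→J3  (Se1 (Se) sets effort on bond)
b1 stroke→J2  (only one flow-in slot at J3)
b0 stroke→J1  (J2: bond 1 brought effort, rest push out)
b2 stroke→J1  (C1 integral (e out))
b4 stroke→I1  (closing 1-jn rule on J1)

2  (C1, I1 all integral)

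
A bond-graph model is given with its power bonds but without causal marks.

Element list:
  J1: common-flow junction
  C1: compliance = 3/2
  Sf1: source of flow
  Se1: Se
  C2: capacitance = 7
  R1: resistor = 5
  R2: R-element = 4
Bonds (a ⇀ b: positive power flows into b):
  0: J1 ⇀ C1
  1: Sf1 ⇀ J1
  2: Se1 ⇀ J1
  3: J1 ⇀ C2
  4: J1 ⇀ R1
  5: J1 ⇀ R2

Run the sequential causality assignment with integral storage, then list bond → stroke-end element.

β0 stroke at J1
β1 stroke at Sf1
β2 stroke at J1
β3 stroke at J1
β4 stroke at J1
β5 stroke at J1

β1 |Sf1  (Sf1 (Sf) sets flow on bond)
β2 |J1  (source Se1 imposes e)
β0 |J1  (J1: bond 1 brought flow, rest push out)
β3 |J1  (J1: bond 1 brought flow, rest push out)
β4 |J1  (1-jn J1 has f-setter on 1)
β5 |J1  (1-jn J1 has f-setter on 1)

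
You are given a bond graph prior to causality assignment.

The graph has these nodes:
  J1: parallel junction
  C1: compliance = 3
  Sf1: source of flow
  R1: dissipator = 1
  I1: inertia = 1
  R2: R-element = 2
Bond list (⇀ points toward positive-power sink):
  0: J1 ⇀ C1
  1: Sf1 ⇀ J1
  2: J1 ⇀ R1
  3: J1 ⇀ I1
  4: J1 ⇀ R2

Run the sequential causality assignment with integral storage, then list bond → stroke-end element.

bond 0 stroke at J1
bond 1 stroke at Sf1
bond 2 stroke at R1
bond 3 stroke at I1
bond 4 stroke at R2

β1 |Sf1  (Sf1 fixes flow; stroke at Sf1)
β0 |J1  (prefer integral on C1)
β2 |R1  (common-e at J1 fixed by 0)
β3 |I1  (J1: bond 0 brought effort, rest push out)
β4 |R2  (0-jn J1 has e-setter on 0)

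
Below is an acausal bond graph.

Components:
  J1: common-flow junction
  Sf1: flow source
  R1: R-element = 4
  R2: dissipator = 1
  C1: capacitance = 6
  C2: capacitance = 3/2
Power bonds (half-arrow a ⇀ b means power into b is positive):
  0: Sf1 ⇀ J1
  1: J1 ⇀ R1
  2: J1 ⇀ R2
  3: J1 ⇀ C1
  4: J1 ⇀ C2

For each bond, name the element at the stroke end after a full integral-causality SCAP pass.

bond 0 stroke at Sf1
bond 1 stroke at J1
bond 2 stroke at J1
bond 3 stroke at J1
bond 4 stroke at J1

β0 stroke→Sf1  (Sf1: flow source, stroke at near end)
β1 stroke→J1  (common-f at J1 fixed by 0)
β2 stroke→J1  (J1: bond 0 brought flow, rest push out)
β3 stroke→J1  (J1 flow already set via bond 0)
β4 stroke→J1  (J1 flow already set via bond 0)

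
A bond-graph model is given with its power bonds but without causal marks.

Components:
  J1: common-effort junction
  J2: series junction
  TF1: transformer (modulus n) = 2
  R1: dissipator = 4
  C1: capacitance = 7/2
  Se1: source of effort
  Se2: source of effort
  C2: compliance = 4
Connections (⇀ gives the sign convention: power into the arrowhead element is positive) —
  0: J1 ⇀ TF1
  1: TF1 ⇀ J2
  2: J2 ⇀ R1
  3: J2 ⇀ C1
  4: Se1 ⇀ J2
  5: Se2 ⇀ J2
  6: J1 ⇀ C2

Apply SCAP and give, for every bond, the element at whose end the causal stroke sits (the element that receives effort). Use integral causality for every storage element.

bond 0 |TF1
bond 1 |J2
bond 2 |R1
bond 3 |J2
bond 4 |J2
bond 5 |J2
bond 6 |J1

β4 stroke at J2  (Se1 (Se) sets effort on bond)
β5 stroke at J2  (Se2 fixes effort; stroke away)
β3 stroke at J2  (prefer integral on C1)
β6 stroke at J1  (C2 integral (e out))
β0 stroke at TF1  (J1 effort already set via bond 6)
β1 stroke at J2  (through TF1, causality passes straight; one stroke at TF1)
β2 stroke at R1  (closing 1-jn rule on J2)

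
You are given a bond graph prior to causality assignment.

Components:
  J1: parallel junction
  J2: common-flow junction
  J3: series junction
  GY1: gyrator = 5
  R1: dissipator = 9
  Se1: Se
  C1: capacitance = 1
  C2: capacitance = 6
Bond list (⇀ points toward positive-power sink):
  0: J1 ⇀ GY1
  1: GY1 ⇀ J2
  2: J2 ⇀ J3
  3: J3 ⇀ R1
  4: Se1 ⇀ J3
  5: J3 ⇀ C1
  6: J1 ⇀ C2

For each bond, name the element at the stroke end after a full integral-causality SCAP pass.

bond 4 →J3  (source Se1 imposes e)
bond 5 →J3  (C1 outputs effort q/C1)
bond 6 →J1  (prefer integral on C2)
bond 0 →GY1  (J1 effort already set via bond 6)
bond 1 →GY1  (GY GY1: same side as bond 0)
bond 2 →J2  (common-f at J2 fixed by 1)
bond 3 →J3  (J3: bond 2 brought flow, rest push out)

β0 stroke→GY1
β1 stroke→GY1
β2 stroke→J2
β3 stroke→J3
β4 stroke→J3
β5 stroke→J3
β6 stroke→J1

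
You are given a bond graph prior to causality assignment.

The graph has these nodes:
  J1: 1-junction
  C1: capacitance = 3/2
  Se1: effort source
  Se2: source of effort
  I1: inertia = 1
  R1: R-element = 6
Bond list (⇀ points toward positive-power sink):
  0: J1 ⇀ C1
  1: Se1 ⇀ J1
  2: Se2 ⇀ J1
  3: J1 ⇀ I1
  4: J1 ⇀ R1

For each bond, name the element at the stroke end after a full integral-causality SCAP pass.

b1 →J1  (Se1 (Se) sets effort on bond)
b2 →J1  (source Se2 imposes e)
b0 →J1  (C1 outputs effort q/C1)
b3 →I1  (prefer integral on I1)
b4 →J1  (1-jn J1 has f-setter on 3)

β0 |J1
β1 |J1
β2 |J1
β3 |I1
β4 |J1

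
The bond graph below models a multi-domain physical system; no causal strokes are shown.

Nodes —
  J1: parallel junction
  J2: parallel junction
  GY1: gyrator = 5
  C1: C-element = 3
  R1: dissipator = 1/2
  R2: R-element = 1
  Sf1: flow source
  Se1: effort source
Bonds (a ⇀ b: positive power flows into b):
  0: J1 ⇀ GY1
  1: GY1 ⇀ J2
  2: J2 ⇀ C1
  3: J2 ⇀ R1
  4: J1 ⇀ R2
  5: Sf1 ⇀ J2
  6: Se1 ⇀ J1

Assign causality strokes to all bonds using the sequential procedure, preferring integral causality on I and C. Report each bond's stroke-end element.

β0 stroke at GY1
β1 stroke at GY1
β2 stroke at J2
β3 stroke at R1
β4 stroke at R2
β5 stroke at Sf1
β6 stroke at J1

β5 stroke→Sf1  (Sf1 fixes flow; stroke at Sf1)
β6 stroke→J1  (Se1: effort source, stroke at far end)
β0 stroke→GY1  (J1 effort already set via bond 6)
β4 stroke→R2  (common-e at J1 fixed by 6)
β1 stroke→GY1  (GY GY1: same side as bond 0)
β2 stroke→J2  (C1 outputs effort q/C1)
β3 stroke→R1  (J2 effort already set via bond 2)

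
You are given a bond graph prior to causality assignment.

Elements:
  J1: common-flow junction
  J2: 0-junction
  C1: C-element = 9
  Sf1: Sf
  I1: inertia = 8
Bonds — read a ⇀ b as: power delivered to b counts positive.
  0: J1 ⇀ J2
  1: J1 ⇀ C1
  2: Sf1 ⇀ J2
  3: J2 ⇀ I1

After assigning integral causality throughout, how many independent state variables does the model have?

2  (C1, I1 all integral)

bond 2 stroke→Sf1  (Sf1: flow source, stroke at near end)
bond 1 stroke→J1  (prefer integral on C1)
bond 0 stroke→J2  (J1 needs exactly one f-in)
bond 3 stroke→I1  (0-jn J2 has e-setter on 0)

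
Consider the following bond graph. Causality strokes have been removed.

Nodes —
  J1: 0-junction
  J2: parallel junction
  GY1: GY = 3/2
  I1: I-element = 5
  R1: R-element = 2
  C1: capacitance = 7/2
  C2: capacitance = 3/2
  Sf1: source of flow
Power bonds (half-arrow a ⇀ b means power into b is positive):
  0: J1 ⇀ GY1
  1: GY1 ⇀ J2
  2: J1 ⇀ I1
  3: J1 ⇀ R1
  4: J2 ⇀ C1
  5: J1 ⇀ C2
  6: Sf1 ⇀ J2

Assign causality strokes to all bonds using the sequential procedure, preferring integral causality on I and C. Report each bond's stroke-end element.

#6 →Sf1  (source Sf1 imposes f)
#2 →I1  (I1 outputs flow p/I1)
#4 →J2  (prefer integral on C1)
#1 →GY1  (J2: bond 4 brought effort, rest push out)
#0 →GY1  (through GY1, causality inverts; strokes same side of GY1)
#5 →J1  (prefer integral on C2)
#3 →R1  (common-e at J1 fixed by 5)

#0 →GY1
#1 →GY1
#2 →I1
#3 →R1
#4 →J2
#5 →J1
#6 →Sf1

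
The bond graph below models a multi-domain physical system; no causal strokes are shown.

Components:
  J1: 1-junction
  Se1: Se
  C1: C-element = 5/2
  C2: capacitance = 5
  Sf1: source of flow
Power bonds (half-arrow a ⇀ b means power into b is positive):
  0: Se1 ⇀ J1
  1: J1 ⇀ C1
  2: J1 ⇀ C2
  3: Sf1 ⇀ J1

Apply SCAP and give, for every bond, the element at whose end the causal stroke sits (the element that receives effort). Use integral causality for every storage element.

#0 |J1  (Se1: effort source, stroke at far end)
#3 |Sf1  (Sf1: flow source, stroke at near end)
#1 |J1  (J1: bond 3 brought flow, rest push out)
#2 |J1  (J1 flow already set via bond 3)

#0 |J1
#1 |J1
#2 |J1
#3 |Sf1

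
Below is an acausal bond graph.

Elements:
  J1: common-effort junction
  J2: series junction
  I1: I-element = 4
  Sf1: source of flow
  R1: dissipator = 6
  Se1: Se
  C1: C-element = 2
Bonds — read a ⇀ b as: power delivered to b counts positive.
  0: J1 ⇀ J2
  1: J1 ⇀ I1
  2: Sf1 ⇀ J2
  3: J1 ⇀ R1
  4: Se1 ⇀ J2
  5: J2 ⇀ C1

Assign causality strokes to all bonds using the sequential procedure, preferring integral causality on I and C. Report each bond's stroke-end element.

b2 →Sf1  (Sf1: flow source, stroke at near end)
b4 →J2  (source Se1 imposes e)
b0 →J2  (J2 flow already set via bond 2)
b5 →J2  (common-f at J2 fixed by 2)
b1 →I1  (I1: I, integral causality)
b3 →J1  (closing 0-jn rule on J1)

b0 |J2
b1 |I1
b2 |Sf1
b3 |J1
b4 |J2
b5 |J2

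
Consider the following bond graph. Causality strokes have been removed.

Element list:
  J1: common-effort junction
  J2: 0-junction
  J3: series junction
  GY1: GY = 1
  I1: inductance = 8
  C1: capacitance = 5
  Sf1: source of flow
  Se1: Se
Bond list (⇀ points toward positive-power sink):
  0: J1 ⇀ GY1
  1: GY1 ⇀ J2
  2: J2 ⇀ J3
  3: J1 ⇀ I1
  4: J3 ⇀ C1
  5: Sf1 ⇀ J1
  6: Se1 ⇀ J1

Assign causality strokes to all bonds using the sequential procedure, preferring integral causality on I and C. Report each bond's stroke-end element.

β0 stroke at GY1
β1 stroke at GY1
β2 stroke at J2
β3 stroke at I1
β4 stroke at J3
β5 stroke at Sf1
β6 stroke at J1

b5 |Sf1  (source Sf1 imposes f)
b6 |J1  (Se1 fixes effort; stroke away)
b0 |GY1  (0-jn J1 has e-setter on 6)
b3 |I1  (J1 effort already set via bond 6)
b1 |GY1  (GY GY1: same side as bond 0)
b2 |J2  (closing 0-jn rule on J2)
b4 |J3  (J3 flow already set via bond 2)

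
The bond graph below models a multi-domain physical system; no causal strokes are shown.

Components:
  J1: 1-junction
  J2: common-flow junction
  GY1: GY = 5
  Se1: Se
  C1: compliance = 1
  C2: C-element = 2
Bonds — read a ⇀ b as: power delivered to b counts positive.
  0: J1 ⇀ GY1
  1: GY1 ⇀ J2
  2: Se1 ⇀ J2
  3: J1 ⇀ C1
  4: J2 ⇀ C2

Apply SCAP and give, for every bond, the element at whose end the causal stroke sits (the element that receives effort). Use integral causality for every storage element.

#2 stroke→J2  (Se1: effort source, stroke at far end)
#3 stroke→J1  (C1: C, integral causality)
#0 stroke→GY1  (closing 1-jn rule on J1)
#1 stroke→GY1  (GY1 both-in/both-out from 0)
#4 stroke→J2  (J2: bond 1 brought flow, rest push out)

#0 stroke→GY1
#1 stroke→GY1
#2 stroke→J2
#3 stroke→J1
#4 stroke→J2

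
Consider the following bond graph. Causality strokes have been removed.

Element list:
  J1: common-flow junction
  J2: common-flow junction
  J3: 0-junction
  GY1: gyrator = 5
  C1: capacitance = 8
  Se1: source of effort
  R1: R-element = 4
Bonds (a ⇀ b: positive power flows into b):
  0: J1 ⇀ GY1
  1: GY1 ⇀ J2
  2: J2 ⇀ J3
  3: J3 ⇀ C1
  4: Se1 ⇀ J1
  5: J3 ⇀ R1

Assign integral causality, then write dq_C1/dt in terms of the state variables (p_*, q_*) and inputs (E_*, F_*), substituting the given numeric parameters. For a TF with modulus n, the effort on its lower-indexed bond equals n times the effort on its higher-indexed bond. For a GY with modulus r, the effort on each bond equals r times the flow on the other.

β4 stroke→J1  (Se1 (Se) sets effort on bond)
β0 stroke→GY1  (closing 1-jn rule on J1)
β1 stroke→GY1  (through GY1, causality inverts; strokes same side of GY1)
β2 stroke→J2  (J2 flow already set via bond 1)
β3 stroke→J3  (C1: C, integral causality)
β5 stroke→R1  (J3: bond 3 brought effort, rest push out)

dq_C1/dt = E_Se1/5 - q_C1/32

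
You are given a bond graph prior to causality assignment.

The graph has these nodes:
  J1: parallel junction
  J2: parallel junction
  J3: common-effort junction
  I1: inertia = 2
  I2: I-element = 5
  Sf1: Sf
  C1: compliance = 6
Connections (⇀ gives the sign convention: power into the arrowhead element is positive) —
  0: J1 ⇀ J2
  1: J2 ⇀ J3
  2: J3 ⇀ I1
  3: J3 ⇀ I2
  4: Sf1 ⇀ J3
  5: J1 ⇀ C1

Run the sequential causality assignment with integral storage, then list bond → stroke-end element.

#0 stroke at J2
#1 stroke at J3
#2 stroke at I1
#3 stroke at I2
#4 stroke at Sf1
#5 stroke at J1

b4 stroke→Sf1  (source Sf1 imposes f)
b2 stroke→I1  (I1 integral (f out))
b3 stroke→I2  (prefer integral on I2)
b1 stroke→J3  (J3: last free bond brings effort in)
b0 stroke→J2  (only one effort-in slot at J2)
b5 stroke→J1  (J1: last free bond brings effort in)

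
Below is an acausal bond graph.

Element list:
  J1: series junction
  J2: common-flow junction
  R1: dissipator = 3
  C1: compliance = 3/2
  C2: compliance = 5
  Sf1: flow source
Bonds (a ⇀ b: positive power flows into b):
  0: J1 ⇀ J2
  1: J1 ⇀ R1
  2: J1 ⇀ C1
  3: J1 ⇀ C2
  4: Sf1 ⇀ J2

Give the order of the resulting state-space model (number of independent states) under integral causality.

bond 4 →Sf1  (Sf1: flow source, stroke at near end)
bond 0 →J2  (J2: bond 4 brought flow, rest push out)
bond 1 →J1  (J1 flow already set via bond 0)
bond 2 →J1  (1-jn J1 has f-setter on 0)
bond 3 →J1  (1-jn J1 has f-setter on 0)

2  (C1, C2 all integral)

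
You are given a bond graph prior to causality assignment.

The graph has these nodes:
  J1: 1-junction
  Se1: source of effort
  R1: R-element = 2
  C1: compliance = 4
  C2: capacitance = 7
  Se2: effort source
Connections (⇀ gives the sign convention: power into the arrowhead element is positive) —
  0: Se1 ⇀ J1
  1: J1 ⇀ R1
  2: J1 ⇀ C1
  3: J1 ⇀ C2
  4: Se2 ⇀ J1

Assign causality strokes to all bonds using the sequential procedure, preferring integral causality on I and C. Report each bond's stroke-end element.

#0 stroke at J1
#1 stroke at R1
#2 stroke at J1
#3 stroke at J1
#4 stroke at J1

β0 stroke→J1  (Se1 (Se) sets effort on bond)
β4 stroke→J1  (Se2 fixes effort; stroke away)
β2 stroke→J1  (prefer integral on C1)
β3 stroke→J1  (C2: C, integral causality)
β1 stroke→R1  (J1: last free bond brings flow in)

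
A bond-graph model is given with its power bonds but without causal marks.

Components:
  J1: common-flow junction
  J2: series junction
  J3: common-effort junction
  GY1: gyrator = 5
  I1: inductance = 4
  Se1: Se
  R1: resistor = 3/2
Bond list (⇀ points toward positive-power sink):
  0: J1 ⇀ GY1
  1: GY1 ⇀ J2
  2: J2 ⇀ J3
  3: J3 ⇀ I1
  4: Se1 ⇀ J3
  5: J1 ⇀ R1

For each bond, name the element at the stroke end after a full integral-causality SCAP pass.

b4 stroke at J3  (Se1 fixes effort; stroke away)
b2 stroke at J2  (J3: bond 4 brought effort, rest push out)
b3 stroke at I1  (J3 effort already set via bond 4)
b1 stroke at GY1  (J2 needs exactly one f-in)
b0 stroke at GY1  (GY1 both-in/both-out from 1)
b5 stroke at J1  (J1: bond 0 brought flow, rest push out)

bond 0 |GY1
bond 1 |GY1
bond 2 |J2
bond 3 |I1
bond 4 |J3
bond 5 |J1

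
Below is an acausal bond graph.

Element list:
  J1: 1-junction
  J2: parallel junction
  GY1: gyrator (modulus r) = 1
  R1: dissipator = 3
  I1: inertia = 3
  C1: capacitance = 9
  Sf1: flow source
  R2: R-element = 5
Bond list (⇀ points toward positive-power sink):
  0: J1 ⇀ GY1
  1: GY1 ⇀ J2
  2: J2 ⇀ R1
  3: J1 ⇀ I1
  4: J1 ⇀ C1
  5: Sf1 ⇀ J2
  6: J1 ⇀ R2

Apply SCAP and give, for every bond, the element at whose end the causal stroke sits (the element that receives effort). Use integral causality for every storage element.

bond 0 →J1
bond 1 →J2
bond 2 →R1
bond 3 →I1
bond 4 →J1
bond 5 →Sf1
bond 6 →J1

bond 5 stroke at Sf1  (source Sf1 imposes f)
bond 3 stroke at I1  (prefer integral on I1)
bond 0 stroke at J1  (J1 flow already set via bond 3)
bond 4 stroke at J1  (J1: bond 3 brought flow, rest push out)
bond 6 stroke at J1  (J1: bond 3 brought flow, rest push out)
bond 1 stroke at J2  (GY GY1: same side as bond 0)
bond 2 stroke at R1  (0-jn J2 has e-setter on 1)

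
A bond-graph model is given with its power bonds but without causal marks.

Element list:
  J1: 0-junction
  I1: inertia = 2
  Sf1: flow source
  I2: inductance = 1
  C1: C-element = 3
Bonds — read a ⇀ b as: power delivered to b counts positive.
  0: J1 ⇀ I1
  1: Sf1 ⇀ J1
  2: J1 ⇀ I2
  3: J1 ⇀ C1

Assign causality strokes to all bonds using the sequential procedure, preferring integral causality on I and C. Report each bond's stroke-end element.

#0 →I1
#1 →Sf1
#2 →I2
#3 →J1

bond 1 stroke at Sf1  (Sf1: flow source, stroke at near end)
bond 0 stroke at I1  (prefer integral on I1)
bond 2 stroke at I2  (I2 integral (f out))
bond 3 stroke at J1  (closing 0-jn rule on J1)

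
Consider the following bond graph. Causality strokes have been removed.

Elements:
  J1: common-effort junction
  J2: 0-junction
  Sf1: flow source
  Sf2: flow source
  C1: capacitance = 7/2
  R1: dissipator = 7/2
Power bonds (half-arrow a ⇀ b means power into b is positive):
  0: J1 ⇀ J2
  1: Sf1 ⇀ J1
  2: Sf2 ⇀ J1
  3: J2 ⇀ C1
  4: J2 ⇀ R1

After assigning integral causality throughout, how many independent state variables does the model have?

1  (C1 all integral)

b1 stroke→Sf1  (Sf1: flow source, stroke at near end)
b2 stroke→Sf2  (source Sf2 imposes f)
b0 stroke→J1  (closing 0-jn rule on J1)
b3 stroke→J2  (prefer integral on C1)
b4 stroke→R1  (J2 effort already set via bond 3)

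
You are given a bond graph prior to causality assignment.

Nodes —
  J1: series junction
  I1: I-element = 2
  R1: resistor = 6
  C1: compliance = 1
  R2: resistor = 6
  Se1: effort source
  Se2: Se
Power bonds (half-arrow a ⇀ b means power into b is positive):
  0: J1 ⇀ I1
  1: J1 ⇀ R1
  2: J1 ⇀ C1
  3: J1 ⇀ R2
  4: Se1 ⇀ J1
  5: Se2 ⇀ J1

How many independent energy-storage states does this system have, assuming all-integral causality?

bond 4 stroke at J1  (Se1: effort source, stroke at far end)
bond 5 stroke at J1  (source Se2 imposes e)
bond 0 stroke at I1  (prefer integral on I1)
bond 1 stroke at J1  (1-jn J1 has f-setter on 0)
bond 2 stroke at J1  (1-jn J1 has f-setter on 0)
bond 3 stroke at J1  (J1 flow already set via bond 0)

2  (C1, I1 all integral)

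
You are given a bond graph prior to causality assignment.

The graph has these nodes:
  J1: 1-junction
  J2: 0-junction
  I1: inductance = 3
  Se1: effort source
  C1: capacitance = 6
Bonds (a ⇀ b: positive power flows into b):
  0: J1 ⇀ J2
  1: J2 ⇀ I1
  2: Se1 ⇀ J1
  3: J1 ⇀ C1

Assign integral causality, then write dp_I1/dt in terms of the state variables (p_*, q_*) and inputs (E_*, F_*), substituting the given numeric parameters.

dp_I1/dt = E_Se1 - q_C1/6

bond 2 stroke at J1  (Se1 (Se) sets effort on bond)
bond 1 stroke at I1  (I1 outputs flow p/I1)
bond 0 stroke at J2  (J2 needs exactly one e-in)
bond 3 stroke at J1  (J1 flow already set via bond 0)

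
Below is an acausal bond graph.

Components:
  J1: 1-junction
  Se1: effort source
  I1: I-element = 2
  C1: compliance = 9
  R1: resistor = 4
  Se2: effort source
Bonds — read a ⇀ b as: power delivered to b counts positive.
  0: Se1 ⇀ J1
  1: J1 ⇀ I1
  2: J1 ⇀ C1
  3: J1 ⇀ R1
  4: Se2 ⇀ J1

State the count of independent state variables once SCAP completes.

#0 stroke→J1  (Se1 (Se) sets effort on bond)
#4 stroke→J1  (Se2: effort source, stroke at far end)
#1 stroke→I1  (I1 integral (f out))
#2 stroke→J1  (J1 flow already set via bond 1)
#3 stroke→J1  (J1 flow already set via bond 1)

2  (C1, I1 all integral)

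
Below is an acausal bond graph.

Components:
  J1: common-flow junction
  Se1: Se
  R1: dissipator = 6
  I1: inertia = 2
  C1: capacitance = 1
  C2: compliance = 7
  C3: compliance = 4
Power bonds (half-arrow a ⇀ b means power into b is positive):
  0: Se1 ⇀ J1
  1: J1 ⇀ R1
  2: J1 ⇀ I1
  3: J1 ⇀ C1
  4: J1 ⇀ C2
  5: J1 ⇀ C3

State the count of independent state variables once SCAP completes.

bond 0 →J1  (Se1 fixes effort; stroke away)
bond 2 →I1  (I1: I, integral causality)
bond 1 →J1  (common-f at J1 fixed by 2)
bond 3 →J1  (J1 flow already set via bond 2)
bond 4 →J1  (J1 flow already set via bond 2)
bond 5 →J1  (common-f at J1 fixed by 2)

4  (C1, C2, C3, I1 all integral)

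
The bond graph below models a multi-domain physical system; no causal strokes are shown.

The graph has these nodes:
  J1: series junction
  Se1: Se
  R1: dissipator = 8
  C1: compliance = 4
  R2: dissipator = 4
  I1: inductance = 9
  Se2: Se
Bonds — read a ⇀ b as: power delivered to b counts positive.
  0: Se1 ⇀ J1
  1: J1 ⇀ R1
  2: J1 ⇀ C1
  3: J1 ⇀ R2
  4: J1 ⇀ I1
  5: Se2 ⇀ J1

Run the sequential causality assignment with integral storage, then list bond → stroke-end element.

b0 →J1  (Se1 fixes effort; stroke away)
b5 →J1  (Se2 (Se) sets effort on bond)
b2 →J1  (C1: C, integral causality)
b4 →I1  (I1: I, integral causality)
b1 →J1  (J1 flow already set via bond 4)
b3 →J1  (J1 flow already set via bond 4)

β0 |J1
β1 |J1
β2 |J1
β3 |J1
β4 |I1
β5 |J1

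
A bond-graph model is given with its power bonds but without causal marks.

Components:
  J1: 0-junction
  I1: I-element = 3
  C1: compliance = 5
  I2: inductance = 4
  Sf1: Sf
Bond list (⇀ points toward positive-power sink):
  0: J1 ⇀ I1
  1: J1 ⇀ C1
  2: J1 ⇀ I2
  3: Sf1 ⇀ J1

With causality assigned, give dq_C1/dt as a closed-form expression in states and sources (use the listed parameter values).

dq_C1/dt = F_Sf1 - p_I1/3 - p_I2/4

bond 3 stroke at Sf1  (Sf1: flow source, stroke at near end)
bond 0 stroke at I1  (I1 outputs flow p/I1)
bond 1 stroke at J1  (C1: C, integral causality)
bond 2 stroke at I2  (J1: bond 1 brought effort, rest push out)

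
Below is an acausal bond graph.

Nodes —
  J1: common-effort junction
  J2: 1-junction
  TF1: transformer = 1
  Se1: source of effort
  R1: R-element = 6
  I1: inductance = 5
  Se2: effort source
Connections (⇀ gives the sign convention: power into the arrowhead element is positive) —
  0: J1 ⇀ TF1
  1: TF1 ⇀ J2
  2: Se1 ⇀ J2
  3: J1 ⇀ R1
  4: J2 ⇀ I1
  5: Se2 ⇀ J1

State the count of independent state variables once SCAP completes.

β2 →J2  (source Se1 imposes e)
β5 →J1  (Se2 (Se) sets effort on bond)
β0 →TF1  (J1 effort already set via bond 5)
β3 →R1  (common-e at J1 fixed by 5)
β1 →J2  (TF TF1: opposite of bond 0)
β4 →I1  (only one flow-in slot at J2)

1  (I1 all integral)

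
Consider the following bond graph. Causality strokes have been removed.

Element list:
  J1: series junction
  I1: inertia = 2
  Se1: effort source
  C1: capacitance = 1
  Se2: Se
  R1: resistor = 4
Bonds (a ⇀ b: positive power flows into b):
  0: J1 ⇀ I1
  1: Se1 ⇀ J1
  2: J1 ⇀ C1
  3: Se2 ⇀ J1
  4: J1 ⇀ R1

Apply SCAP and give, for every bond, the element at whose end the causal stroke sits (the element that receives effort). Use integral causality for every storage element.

β1 |J1  (Se1 (Se) sets effort on bond)
β3 |J1  (source Se2 imposes e)
β0 |I1  (prefer integral on I1)
β2 |J1  (J1: bond 0 brought flow, rest push out)
β4 |J1  (J1 flow already set via bond 0)

β0 stroke at I1
β1 stroke at J1
β2 stroke at J1
β3 stroke at J1
β4 stroke at J1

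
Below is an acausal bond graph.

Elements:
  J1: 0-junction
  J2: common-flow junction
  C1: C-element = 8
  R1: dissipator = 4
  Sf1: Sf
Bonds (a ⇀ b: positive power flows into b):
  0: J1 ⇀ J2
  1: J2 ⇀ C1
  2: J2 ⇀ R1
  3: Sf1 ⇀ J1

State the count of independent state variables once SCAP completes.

1  (C1 all integral)

β3 stroke→Sf1  (Sf1 fixes flow; stroke at Sf1)
β0 stroke→J1  (closing 0-jn rule on J1)
β1 stroke→J2  (J2: bond 0 brought flow, rest push out)
β2 stroke→J2  (J2: bond 0 brought flow, rest push out)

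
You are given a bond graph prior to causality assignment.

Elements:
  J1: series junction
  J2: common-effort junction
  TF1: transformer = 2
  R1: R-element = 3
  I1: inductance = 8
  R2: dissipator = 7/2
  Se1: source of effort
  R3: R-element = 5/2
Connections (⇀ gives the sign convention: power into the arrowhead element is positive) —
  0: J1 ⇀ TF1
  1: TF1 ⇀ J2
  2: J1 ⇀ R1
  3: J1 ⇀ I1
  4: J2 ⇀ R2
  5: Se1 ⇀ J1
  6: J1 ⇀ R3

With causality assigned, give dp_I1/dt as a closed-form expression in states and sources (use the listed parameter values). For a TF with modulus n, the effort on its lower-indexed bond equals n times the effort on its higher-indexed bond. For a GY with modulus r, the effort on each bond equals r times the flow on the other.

dp_I1/dt = E_Se1 - 39*p_I1/16

b5 →J1  (Se1: effort source, stroke at far end)
b3 →I1  (prefer integral on I1)
b0 →J1  (J1: bond 3 brought flow, rest push out)
b2 →J1  (1-jn J1 has f-setter on 3)
b6 →J1  (J1 flow already set via bond 3)
b1 →TF1  (through TF1, causality passes straight; one stroke at TF1)
b4 →J2  (J2 needs exactly one e-in)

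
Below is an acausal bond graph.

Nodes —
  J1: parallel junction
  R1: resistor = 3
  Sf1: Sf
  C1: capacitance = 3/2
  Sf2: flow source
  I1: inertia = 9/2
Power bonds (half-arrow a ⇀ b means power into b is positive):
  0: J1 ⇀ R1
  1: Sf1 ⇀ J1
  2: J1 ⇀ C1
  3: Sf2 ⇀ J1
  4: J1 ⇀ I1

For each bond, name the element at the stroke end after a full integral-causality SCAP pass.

b0 →R1
b1 →Sf1
b2 →J1
b3 →Sf2
b4 →I1

#1 stroke→Sf1  (source Sf1 imposes f)
#3 stroke→Sf2  (Sf2 fixes flow; stroke at Sf2)
#2 stroke→J1  (C1 integral (e out))
#0 stroke→R1  (common-e at J1 fixed by 2)
#4 stroke→I1  (0-jn J1 has e-setter on 2)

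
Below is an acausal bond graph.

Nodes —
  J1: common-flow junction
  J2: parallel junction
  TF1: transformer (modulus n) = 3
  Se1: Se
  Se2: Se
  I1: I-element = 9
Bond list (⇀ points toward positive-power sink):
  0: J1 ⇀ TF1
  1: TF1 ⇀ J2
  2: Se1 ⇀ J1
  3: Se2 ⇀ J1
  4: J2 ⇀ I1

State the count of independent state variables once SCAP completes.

b2 stroke at J1  (Se1 (Se) sets effort on bond)
b3 stroke at J1  (Se2: effort source, stroke at far end)
b0 stroke at TF1  (J1: last free bond brings flow in)
b1 stroke at J2  (through TF1, causality passes straight; one stroke at TF1)
b4 stroke at I1  (J2: bond 1 brought effort, rest push out)

1  (I1 all integral)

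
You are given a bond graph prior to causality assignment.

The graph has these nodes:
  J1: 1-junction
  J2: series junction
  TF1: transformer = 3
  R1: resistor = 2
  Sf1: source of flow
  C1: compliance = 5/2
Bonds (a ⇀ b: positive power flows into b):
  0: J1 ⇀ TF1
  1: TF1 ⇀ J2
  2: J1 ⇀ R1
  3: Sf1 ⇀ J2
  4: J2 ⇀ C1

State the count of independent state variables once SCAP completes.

b3 stroke→Sf1  (Sf1 fixes flow; stroke at Sf1)
b1 stroke→J2  (common-f at J2 fixed by 3)
b4 stroke→J2  (J2 flow already set via bond 3)
b0 stroke→TF1  (TF TF1: opposite of bond 1)
b2 stroke→J1  (J1 flow already set via bond 0)

1  (C1 all integral)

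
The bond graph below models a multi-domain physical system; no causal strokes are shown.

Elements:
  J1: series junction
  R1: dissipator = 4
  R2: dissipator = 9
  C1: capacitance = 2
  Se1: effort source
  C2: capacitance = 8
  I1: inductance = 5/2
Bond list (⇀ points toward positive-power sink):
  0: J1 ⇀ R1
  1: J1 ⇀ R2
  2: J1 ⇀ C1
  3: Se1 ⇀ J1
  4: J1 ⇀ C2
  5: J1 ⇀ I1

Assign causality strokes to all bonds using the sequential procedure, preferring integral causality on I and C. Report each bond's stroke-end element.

b0 stroke at J1
b1 stroke at J1
b2 stroke at J1
b3 stroke at J1
b4 stroke at J1
b5 stroke at I1

#3 →J1  (Se1 fixes effort; stroke away)
#2 →J1  (prefer integral on C1)
#4 →J1  (C2 outputs effort q/C2)
#5 →I1  (I1 integral (f out))
#0 →J1  (J1 flow already set via bond 5)
#1 →J1  (J1: bond 5 brought flow, rest push out)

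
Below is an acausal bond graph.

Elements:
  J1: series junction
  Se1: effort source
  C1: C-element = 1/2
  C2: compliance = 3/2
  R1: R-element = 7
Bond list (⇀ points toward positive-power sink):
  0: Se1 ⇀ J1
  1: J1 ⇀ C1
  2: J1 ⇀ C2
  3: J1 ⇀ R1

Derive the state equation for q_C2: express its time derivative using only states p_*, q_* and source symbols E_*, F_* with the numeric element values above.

dq_C2/dt = E_Se1/7 - 2*q_C1/7 - 2*q_C2/21

β0 →J1  (Se1 fixes effort; stroke away)
β1 →J1  (prefer integral on C1)
β2 →J1  (C2: C, integral causality)
β3 →R1  (J1: last free bond brings flow in)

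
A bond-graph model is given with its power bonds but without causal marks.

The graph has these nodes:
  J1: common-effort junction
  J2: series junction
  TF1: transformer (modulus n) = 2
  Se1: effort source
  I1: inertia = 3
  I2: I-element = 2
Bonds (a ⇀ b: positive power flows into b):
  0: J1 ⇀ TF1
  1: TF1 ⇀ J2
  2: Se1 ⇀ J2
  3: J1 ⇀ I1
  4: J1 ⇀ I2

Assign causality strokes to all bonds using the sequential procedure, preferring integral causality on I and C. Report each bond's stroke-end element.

β0 stroke at J1
β1 stroke at TF1
β2 stroke at J2
β3 stroke at I1
β4 stroke at I2

#2 stroke at J2  (Se1 fixes effort; stroke away)
#1 stroke at TF1  (only one flow-in slot at J2)
#0 stroke at J1  (through TF1, causality passes straight; one stroke at TF1)
#3 stroke at I1  (J1: bond 0 brought effort, rest push out)
#4 stroke at I2  (0-jn J1 has e-setter on 0)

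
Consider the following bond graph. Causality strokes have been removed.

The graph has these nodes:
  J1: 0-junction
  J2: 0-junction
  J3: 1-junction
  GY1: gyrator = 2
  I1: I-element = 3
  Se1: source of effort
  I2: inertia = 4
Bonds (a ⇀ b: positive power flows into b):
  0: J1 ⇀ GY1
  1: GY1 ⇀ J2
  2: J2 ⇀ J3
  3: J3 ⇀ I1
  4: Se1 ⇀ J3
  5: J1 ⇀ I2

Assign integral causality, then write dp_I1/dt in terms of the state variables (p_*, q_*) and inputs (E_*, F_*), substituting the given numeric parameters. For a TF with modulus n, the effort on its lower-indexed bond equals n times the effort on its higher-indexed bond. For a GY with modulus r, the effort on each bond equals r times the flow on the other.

dp_I1/dt = E_Se1 - p_I2/2

#4 →J3  (source Se1 imposes e)
#3 →I1  (I1 integral (f out))
#2 →J3  (J3: bond 3 brought flow, rest push out)
#1 →J2  (only one effort-in slot at J2)
#0 →J1  (GY1: gyrator matches bond 1)
#5 →I2  (J1 effort already set via bond 0)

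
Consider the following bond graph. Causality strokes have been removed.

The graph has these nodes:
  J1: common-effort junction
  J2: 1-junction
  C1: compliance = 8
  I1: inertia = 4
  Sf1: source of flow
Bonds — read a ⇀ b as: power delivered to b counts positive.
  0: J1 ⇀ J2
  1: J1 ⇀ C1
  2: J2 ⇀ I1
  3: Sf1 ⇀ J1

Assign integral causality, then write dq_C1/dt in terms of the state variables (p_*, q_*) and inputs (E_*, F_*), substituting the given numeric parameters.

dq_C1/dt = F_Sf1 - p_I1/4

bond 3 stroke→Sf1  (Sf1 (Sf) sets flow on bond)
bond 1 stroke→J1  (C1 integral (e out))
bond 0 stroke→J2  (0-jn J1 has e-setter on 1)
bond 2 stroke→I1  (J2 needs exactly one f-in)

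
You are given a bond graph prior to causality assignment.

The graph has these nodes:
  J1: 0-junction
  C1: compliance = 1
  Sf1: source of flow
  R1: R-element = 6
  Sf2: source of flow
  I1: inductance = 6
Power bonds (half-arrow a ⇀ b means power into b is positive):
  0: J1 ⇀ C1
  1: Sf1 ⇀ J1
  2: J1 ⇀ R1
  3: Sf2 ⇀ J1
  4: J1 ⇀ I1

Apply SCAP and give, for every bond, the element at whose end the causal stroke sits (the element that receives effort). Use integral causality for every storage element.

#0 |J1
#1 |Sf1
#2 |R1
#3 |Sf2
#4 |I1

#1 stroke at Sf1  (Sf1 (Sf) sets flow on bond)
#3 stroke at Sf2  (Sf2 (Sf) sets flow on bond)
#0 stroke at J1  (C1 integral (e out))
#2 stroke at R1  (J1 effort already set via bond 0)
#4 stroke at I1  (0-jn J1 has e-setter on 0)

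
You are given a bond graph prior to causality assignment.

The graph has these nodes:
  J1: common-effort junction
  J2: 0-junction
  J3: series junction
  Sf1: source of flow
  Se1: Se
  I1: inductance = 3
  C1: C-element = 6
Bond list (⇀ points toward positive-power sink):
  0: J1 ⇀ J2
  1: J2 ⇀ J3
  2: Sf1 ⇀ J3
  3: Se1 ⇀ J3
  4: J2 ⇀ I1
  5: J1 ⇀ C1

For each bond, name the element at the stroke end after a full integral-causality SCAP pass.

#2 stroke at Sf1  (Sf1 fixes flow; stroke at Sf1)
#3 stroke at J3  (source Se1 imposes e)
#1 stroke at J3  (J3 flow already set via bond 2)
#4 stroke at I1  (prefer integral on I1)
#0 stroke at J2  (only one effort-in slot at J2)
#5 stroke at J1  (J1 needs exactly one e-in)

#0 →J2
#1 →J3
#2 →Sf1
#3 →J3
#4 →I1
#5 →J1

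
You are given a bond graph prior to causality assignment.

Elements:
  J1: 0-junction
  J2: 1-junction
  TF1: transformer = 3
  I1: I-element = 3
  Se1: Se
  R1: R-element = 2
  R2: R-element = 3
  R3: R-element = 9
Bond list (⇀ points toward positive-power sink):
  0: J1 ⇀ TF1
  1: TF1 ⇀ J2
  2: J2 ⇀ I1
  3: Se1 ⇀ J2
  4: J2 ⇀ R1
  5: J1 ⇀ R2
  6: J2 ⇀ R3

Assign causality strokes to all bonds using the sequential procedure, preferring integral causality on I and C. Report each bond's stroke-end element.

#3 |J2  (Se1: effort source, stroke at far end)
#2 |I1  (I1: I, integral causality)
#1 |J2  (1-jn J2 has f-setter on 2)
#4 |J2  (J2 flow already set via bond 2)
#6 |J2  (J2: bond 2 brought flow, rest push out)
#0 |TF1  (TF TF1: opposite of bond 1)
#5 |J1  (closing 0-jn rule on J1)

#0 |TF1
#1 |J2
#2 |I1
#3 |J2
#4 |J2
#5 |J1
#6 |J2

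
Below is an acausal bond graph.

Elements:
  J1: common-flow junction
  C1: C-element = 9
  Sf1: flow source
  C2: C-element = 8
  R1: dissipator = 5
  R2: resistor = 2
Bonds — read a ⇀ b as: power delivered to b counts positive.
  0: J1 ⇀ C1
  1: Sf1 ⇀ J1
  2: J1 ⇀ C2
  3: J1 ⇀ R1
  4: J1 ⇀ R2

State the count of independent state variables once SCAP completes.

#1 stroke→Sf1  (Sf1 fixes flow; stroke at Sf1)
#0 stroke→J1  (1-jn J1 has f-setter on 1)
#2 stroke→J1  (common-f at J1 fixed by 1)
#3 stroke→J1  (1-jn J1 has f-setter on 1)
#4 stroke→J1  (common-f at J1 fixed by 1)

2  (C1, C2 all integral)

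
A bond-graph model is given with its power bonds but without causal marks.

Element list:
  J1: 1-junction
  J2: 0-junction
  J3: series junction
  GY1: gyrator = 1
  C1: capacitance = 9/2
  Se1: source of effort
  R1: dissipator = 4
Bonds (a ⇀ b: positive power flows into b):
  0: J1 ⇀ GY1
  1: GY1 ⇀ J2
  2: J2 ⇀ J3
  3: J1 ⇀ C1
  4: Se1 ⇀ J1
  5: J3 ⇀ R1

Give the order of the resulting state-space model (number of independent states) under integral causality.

β4 →J1  (source Se1 imposes e)
β3 →J1  (C1 integral (e out))
β0 →GY1  (closing 1-jn rule on J1)
β1 →GY1  (GY1: gyrator matches bond 0)
β2 →J2  (only one effort-in slot at J2)
β5 →J3  (J3 flow already set via bond 2)

1  (C1 all integral)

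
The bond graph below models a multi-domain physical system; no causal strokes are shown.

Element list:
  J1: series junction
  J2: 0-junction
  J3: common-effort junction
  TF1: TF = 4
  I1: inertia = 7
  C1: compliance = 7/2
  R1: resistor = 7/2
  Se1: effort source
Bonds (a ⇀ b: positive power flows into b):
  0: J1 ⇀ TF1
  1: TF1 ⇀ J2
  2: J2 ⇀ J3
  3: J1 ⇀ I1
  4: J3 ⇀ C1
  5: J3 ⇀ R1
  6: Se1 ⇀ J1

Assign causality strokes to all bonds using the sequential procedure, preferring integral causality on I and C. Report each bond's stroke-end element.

bond 0 |J1
bond 1 |TF1
bond 2 |J2
bond 3 |I1
bond 4 |J3
bond 5 |R1
bond 6 |J1

β6 →J1  (Se1: effort source, stroke at far end)
β3 →I1  (prefer integral on I1)
β0 →J1  (common-f at J1 fixed by 3)
β1 →TF1  (TF1 one-in-one-out from 0)
β2 →J2  (J2: last free bond brings effort in)
β4 →J3  (C1 outputs effort q/C1)
β5 →R1  (common-e at J3 fixed by 4)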